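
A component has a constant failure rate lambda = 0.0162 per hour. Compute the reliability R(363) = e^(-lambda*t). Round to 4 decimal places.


lambda = 0.0162
t = 363
lambda * t = 5.8806
R(t) = e^(-5.8806)
R(t) = 0.0028

0.0028


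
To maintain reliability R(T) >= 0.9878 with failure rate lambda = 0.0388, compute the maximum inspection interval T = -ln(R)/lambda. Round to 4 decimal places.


R_target = 0.9878
lambda = 0.0388
-ln(0.9878) = 0.0123
T = 0.0123 / 0.0388
T = 0.3164

0.3164


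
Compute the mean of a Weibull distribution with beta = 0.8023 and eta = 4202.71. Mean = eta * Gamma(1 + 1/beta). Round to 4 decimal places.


beta = 0.8023, eta = 4202.71
1/beta = 1.2464
1 + 1/beta = 2.2464
Gamma(2.2464) = 1.1307
Mean = 4202.71 * 1.1307
Mean = 4751.941

4751.941


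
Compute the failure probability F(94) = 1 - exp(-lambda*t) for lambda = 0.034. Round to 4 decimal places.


lambda = 0.034, t = 94
lambda * t = 3.196
exp(-3.196) = 0.0409
F(t) = 1 - 0.0409
F(t) = 0.9591

0.9591


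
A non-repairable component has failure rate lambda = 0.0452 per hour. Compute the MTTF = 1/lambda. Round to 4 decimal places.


lambda = 0.0452
MTTF = 1 / 0.0452
MTTF = 22.1239

22.1239


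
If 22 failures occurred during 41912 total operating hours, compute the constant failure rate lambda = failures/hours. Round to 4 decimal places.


failures = 22
total_hours = 41912
lambda = 22 / 41912
lambda = 0.0005

0.0005


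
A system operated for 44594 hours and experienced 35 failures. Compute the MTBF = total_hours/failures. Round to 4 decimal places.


total_hours = 44594
failures = 35
MTBF = 44594 / 35
MTBF = 1274.1143

1274.1143


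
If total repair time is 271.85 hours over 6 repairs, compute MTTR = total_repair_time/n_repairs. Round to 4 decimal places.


total_repair_time = 271.85
n_repairs = 6
MTTR = 271.85 / 6
MTTR = 45.3083

45.3083


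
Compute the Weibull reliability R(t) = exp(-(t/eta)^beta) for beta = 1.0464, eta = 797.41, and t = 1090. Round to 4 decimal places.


beta = 1.0464, eta = 797.41, t = 1090
t/eta = 1090 / 797.41 = 1.3669
(t/eta)^beta = 1.3669^1.0464 = 1.3869
R(t) = exp(-1.3869)
R(t) = 0.2499

0.2499


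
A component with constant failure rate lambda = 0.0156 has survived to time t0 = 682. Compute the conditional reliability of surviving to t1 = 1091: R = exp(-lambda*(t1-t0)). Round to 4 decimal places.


lambda = 0.0156
t0 = 682, t1 = 1091
t1 - t0 = 409
lambda * (t1-t0) = 0.0156 * 409 = 6.3804
R = exp(-6.3804)
R = 0.0017

0.0017


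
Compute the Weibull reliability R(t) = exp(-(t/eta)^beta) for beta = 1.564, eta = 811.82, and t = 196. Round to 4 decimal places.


beta = 1.564, eta = 811.82, t = 196
t/eta = 196 / 811.82 = 0.2414
(t/eta)^beta = 0.2414^1.564 = 0.1083
R(t) = exp(-0.1083)
R(t) = 0.8973

0.8973


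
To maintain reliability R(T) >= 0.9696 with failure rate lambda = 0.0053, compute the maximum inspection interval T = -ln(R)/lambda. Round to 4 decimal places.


R_target = 0.9696
lambda = 0.0053
-ln(0.9696) = 0.0309
T = 0.0309 / 0.0053
T = 5.8248

5.8248


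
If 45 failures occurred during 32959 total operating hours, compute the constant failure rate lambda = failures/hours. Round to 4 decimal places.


failures = 45
total_hours = 32959
lambda = 45 / 32959
lambda = 0.0014

0.0014


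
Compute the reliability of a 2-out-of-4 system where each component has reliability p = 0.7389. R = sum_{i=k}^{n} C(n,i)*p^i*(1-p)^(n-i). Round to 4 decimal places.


k = 2, n = 4, p = 0.7389
i=2: C(4,2)=6 * 0.7389^2 * 0.2611^2 = 0.2233
i=3: C(4,3)=4 * 0.7389^3 * 0.2611^1 = 0.4213
i=4: C(4,4)=1 * 0.7389^4 * 0.2611^0 = 0.2981
R = sum of terms = 0.9427

0.9427


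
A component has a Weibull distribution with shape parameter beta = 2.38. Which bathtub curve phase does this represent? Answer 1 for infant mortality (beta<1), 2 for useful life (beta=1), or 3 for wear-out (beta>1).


beta = 2.38
Compare beta to 1:
beta < 1 => infant mortality (phase 1)
beta = 1 => useful life (phase 2)
beta > 1 => wear-out (phase 3)
Since beta = 2.38, this is wear-out (increasing failure rate)
Phase = 3

3


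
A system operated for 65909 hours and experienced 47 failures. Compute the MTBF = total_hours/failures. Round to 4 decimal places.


total_hours = 65909
failures = 47
MTBF = 65909 / 47
MTBF = 1402.3191

1402.3191


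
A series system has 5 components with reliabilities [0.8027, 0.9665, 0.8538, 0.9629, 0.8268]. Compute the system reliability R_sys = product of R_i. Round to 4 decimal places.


Components: [0.8027, 0.9665, 0.8538, 0.9629, 0.8268]
After component 1 (R=0.8027): product = 0.8027
After component 2 (R=0.9665): product = 0.7758
After component 3 (R=0.8538): product = 0.6624
After component 4 (R=0.9629): product = 0.6378
After component 5 (R=0.8268): product = 0.5273
R_sys = 0.5273

0.5273


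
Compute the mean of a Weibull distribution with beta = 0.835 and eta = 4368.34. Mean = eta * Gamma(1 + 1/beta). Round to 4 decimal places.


beta = 0.835, eta = 4368.34
1/beta = 1.1976
1 + 1/beta = 2.1976
Gamma(2.1976) = 1.1004
Mean = 4368.34 * 1.1004
Mean = 4806.7851

4806.7851


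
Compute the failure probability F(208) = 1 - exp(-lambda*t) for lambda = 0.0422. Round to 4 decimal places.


lambda = 0.0422, t = 208
lambda * t = 8.7776
exp(-8.7776) = 0.0002
F(t) = 1 - 0.0002
F(t) = 0.9998

0.9998


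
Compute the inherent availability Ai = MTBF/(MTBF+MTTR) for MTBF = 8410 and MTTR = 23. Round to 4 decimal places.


MTBF = 8410
MTTR = 23
MTBF + MTTR = 8433
Ai = 8410 / 8433
Ai = 0.9973

0.9973


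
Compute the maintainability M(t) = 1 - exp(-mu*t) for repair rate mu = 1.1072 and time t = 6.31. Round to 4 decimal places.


mu = 1.1072, t = 6.31
mu * t = 1.1072 * 6.31 = 6.9864
exp(-6.9864) = 0.0009
M(t) = 1 - 0.0009
M(t) = 0.9991

0.9991


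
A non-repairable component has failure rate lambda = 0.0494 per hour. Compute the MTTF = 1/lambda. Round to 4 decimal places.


lambda = 0.0494
MTTF = 1 / 0.0494
MTTF = 20.2429

20.2429


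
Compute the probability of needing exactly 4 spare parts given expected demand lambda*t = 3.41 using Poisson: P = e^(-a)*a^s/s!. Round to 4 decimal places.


a = 3.41, s = 4
e^(-a) = e^(-3.41) = 0.033
a^s = 3.41^4 = 135.2127
s! = 24
P = 0.033 * 135.2127 / 24
P = 0.1861

0.1861


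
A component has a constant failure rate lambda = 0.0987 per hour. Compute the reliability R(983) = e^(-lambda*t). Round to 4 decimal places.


lambda = 0.0987
t = 983
lambda * t = 97.0221
R(t) = e^(-97.0221)
R(t) = 0.0

0.0


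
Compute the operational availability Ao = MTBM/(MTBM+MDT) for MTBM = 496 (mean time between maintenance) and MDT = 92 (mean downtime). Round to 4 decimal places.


MTBM = 496
MDT = 92
MTBM + MDT = 588
Ao = 496 / 588
Ao = 0.8435

0.8435


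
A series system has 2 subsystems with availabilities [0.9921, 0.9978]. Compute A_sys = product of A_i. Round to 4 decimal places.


Subsystems: [0.9921, 0.9978]
After subsystem 1 (A=0.9921): product = 0.9921
After subsystem 2 (A=0.9978): product = 0.9899
A_sys = 0.9899

0.9899


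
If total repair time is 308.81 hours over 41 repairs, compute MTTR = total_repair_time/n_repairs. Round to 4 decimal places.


total_repair_time = 308.81
n_repairs = 41
MTTR = 308.81 / 41
MTTR = 7.532

7.532


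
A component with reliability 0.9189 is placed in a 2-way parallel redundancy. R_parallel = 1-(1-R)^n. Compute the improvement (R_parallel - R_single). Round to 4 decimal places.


R_single = 0.9189, n = 2
1 - R_single = 0.0811
(1 - R_single)^n = 0.0811^2 = 0.0066
R_parallel = 1 - 0.0066 = 0.9934
Improvement = 0.9934 - 0.9189
Improvement = 0.0745

0.0745


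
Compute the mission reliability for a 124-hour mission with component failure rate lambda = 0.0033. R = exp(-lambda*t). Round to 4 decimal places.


lambda = 0.0033
mission_time = 124
lambda * t = 0.0033 * 124 = 0.4092
R = exp(-0.4092)
R = 0.6642

0.6642


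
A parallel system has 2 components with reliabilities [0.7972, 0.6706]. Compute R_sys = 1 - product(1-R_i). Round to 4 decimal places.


Components: [0.7972, 0.6706]
(1 - 0.7972) = 0.2028, running product = 0.2028
(1 - 0.6706) = 0.3294, running product = 0.0668
Product of (1-R_i) = 0.0668
R_sys = 1 - 0.0668 = 0.9332

0.9332


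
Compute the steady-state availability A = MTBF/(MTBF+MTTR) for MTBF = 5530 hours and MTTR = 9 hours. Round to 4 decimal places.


MTBF = 5530
MTTR = 9
MTBF + MTTR = 5539
A = 5530 / 5539
A = 0.9984

0.9984


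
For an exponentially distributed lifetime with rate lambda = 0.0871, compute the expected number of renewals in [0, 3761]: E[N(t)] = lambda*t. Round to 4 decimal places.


lambda = 0.0871
t = 3761
E[N(t)] = lambda * t
E[N(t)] = 0.0871 * 3761
E[N(t)] = 327.5831

327.5831


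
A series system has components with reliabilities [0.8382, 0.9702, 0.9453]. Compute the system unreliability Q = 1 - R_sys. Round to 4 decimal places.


Components: [0.8382, 0.9702, 0.9453]
After component 1: product = 0.8382
After component 2: product = 0.8132
After component 3: product = 0.7687
R_sys = 0.7687
Q = 1 - 0.7687 = 0.2313

0.2313


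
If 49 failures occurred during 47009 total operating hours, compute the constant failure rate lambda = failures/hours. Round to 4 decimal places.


failures = 49
total_hours = 47009
lambda = 49 / 47009
lambda = 0.001

0.001


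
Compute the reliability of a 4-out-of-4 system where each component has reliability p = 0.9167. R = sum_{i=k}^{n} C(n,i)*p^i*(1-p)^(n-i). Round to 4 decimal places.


k = 4, n = 4, p = 0.9167
i=4: C(4,4)=1 * 0.9167^4 * 0.0833^0 = 0.7062
R = sum of terms = 0.7062

0.7062


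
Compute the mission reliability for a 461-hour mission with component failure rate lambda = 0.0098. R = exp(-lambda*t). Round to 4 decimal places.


lambda = 0.0098
mission_time = 461
lambda * t = 0.0098 * 461 = 4.5178
R = exp(-4.5178)
R = 0.0109

0.0109


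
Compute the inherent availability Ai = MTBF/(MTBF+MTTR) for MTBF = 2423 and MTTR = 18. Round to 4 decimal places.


MTBF = 2423
MTTR = 18
MTBF + MTTR = 2441
Ai = 2423 / 2441
Ai = 0.9926

0.9926


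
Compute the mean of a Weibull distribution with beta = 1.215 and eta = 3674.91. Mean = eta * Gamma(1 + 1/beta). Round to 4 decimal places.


beta = 1.215, eta = 3674.91
1/beta = 0.823
1 + 1/beta = 1.823
Gamma(1.823) = 0.9377
Mean = 3674.91 * 0.9377
Mean = 3445.9758

3445.9758


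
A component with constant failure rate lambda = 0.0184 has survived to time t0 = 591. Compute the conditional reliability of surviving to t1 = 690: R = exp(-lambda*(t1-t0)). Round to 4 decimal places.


lambda = 0.0184
t0 = 591, t1 = 690
t1 - t0 = 99
lambda * (t1-t0) = 0.0184 * 99 = 1.8216
R = exp(-1.8216)
R = 0.1618

0.1618


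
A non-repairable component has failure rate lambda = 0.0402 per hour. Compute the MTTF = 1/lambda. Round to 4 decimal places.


lambda = 0.0402
MTTF = 1 / 0.0402
MTTF = 24.8756

24.8756


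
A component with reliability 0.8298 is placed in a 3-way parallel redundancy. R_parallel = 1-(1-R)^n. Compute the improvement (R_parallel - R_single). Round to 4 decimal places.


R_single = 0.8298, n = 3
1 - R_single = 0.1702
(1 - R_single)^n = 0.1702^3 = 0.0049
R_parallel = 1 - 0.0049 = 0.9951
Improvement = 0.9951 - 0.8298
Improvement = 0.1653

0.1653


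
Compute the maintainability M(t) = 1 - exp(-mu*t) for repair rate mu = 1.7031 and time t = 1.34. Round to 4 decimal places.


mu = 1.7031, t = 1.34
mu * t = 1.7031 * 1.34 = 2.2822
exp(-2.2822) = 0.1021
M(t) = 1 - 0.1021
M(t) = 0.8979

0.8979


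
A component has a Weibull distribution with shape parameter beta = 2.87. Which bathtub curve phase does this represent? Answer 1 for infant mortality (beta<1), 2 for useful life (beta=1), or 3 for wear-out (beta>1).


beta = 2.87
Compare beta to 1:
beta < 1 => infant mortality (phase 1)
beta = 1 => useful life (phase 2)
beta > 1 => wear-out (phase 3)
Since beta = 2.87, this is wear-out (increasing failure rate)
Phase = 3

3


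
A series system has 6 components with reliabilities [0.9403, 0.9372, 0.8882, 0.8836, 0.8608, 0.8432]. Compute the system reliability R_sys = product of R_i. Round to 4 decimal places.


Components: [0.9403, 0.9372, 0.8882, 0.8836, 0.8608, 0.8432]
After component 1 (R=0.9403): product = 0.9403
After component 2 (R=0.9372): product = 0.8812
After component 3 (R=0.8882): product = 0.7827
After component 4 (R=0.8836): product = 0.6916
After component 5 (R=0.8608): product = 0.5953
After component 6 (R=0.8432): product = 0.502
R_sys = 0.502

0.502


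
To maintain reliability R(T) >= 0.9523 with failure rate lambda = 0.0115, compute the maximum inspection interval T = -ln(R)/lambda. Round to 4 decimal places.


R_target = 0.9523
lambda = 0.0115
-ln(0.9523) = 0.0489
T = 0.0489 / 0.0115
T = 4.25

4.25


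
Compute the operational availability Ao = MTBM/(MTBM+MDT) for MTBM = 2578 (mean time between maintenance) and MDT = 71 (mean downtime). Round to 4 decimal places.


MTBM = 2578
MDT = 71
MTBM + MDT = 2649
Ao = 2578 / 2649
Ao = 0.9732

0.9732


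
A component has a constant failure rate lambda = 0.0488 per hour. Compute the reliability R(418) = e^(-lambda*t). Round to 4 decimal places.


lambda = 0.0488
t = 418
lambda * t = 20.3984
R(t) = e^(-20.3984)
R(t) = 0.0

0.0


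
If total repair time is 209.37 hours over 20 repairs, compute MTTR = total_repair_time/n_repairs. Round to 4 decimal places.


total_repair_time = 209.37
n_repairs = 20
MTTR = 209.37 / 20
MTTR = 10.4685

10.4685


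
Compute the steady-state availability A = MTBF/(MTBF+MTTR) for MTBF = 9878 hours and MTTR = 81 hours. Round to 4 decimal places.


MTBF = 9878
MTTR = 81
MTBF + MTTR = 9959
A = 9878 / 9959
A = 0.9919

0.9919


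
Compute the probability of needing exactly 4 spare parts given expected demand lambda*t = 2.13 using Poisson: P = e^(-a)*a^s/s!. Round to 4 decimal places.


a = 2.13, s = 4
e^(-a) = e^(-2.13) = 0.1188
a^s = 2.13^4 = 20.5835
s! = 24
P = 0.1188 * 20.5835 / 24
P = 0.1019

0.1019


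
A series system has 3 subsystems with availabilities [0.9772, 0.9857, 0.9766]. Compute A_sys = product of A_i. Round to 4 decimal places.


Subsystems: [0.9772, 0.9857, 0.9766]
After subsystem 1 (A=0.9772): product = 0.9772
After subsystem 2 (A=0.9857): product = 0.9632
After subsystem 3 (A=0.9766): product = 0.9407
A_sys = 0.9407

0.9407


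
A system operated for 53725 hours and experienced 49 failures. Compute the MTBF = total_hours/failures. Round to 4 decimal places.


total_hours = 53725
failures = 49
MTBF = 53725 / 49
MTBF = 1096.4286

1096.4286


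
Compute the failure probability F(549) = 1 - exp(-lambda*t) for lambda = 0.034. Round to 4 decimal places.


lambda = 0.034, t = 549
lambda * t = 18.666
exp(-18.666) = 0.0
F(t) = 1 - 0.0
F(t) = 1.0

1.0


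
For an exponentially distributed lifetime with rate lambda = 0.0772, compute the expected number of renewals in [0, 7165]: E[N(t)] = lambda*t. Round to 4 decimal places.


lambda = 0.0772
t = 7165
E[N(t)] = lambda * t
E[N(t)] = 0.0772 * 7165
E[N(t)] = 553.138

553.138


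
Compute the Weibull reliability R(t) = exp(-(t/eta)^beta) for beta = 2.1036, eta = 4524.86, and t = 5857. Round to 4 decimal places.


beta = 2.1036, eta = 4524.86, t = 5857
t/eta = 5857 / 4524.86 = 1.2944
(t/eta)^beta = 1.2944^2.1036 = 1.7209
R(t) = exp(-1.7209)
R(t) = 0.1789

0.1789


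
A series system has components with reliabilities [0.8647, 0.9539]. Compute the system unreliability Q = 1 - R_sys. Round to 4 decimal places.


Components: [0.8647, 0.9539]
After component 1: product = 0.8647
After component 2: product = 0.8248
R_sys = 0.8248
Q = 1 - 0.8248 = 0.1752

0.1752


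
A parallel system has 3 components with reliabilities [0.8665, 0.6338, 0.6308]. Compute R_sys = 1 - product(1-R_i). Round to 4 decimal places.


Components: [0.8665, 0.6338, 0.6308]
(1 - 0.8665) = 0.1335, running product = 0.1335
(1 - 0.6338) = 0.3662, running product = 0.0489
(1 - 0.6308) = 0.3692, running product = 0.018
Product of (1-R_i) = 0.018
R_sys = 1 - 0.018 = 0.982

0.982


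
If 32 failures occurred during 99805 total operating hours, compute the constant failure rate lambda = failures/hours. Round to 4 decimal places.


failures = 32
total_hours = 99805
lambda = 32 / 99805
lambda = 0.0003

0.0003


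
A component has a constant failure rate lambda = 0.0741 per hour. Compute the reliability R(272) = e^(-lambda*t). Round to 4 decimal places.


lambda = 0.0741
t = 272
lambda * t = 20.1552
R(t) = e^(-20.1552)
R(t) = 0.0

0.0


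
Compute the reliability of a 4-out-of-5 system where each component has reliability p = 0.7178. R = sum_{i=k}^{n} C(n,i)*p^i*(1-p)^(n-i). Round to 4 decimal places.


k = 4, n = 5, p = 0.7178
i=4: C(5,4)=5 * 0.7178^4 * 0.2822^1 = 0.3746
i=5: C(5,5)=1 * 0.7178^5 * 0.2822^0 = 0.1906
R = sum of terms = 0.5651

0.5651


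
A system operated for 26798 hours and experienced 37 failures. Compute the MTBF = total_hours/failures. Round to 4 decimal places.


total_hours = 26798
failures = 37
MTBF = 26798 / 37
MTBF = 724.2703

724.2703


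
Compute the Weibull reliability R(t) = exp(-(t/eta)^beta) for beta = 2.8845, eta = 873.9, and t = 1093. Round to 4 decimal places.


beta = 2.8845, eta = 873.9, t = 1093
t/eta = 1093 / 873.9 = 1.2507
(t/eta)^beta = 1.2507^2.8845 = 1.9066
R(t) = exp(-1.9066)
R(t) = 0.1486

0.1486


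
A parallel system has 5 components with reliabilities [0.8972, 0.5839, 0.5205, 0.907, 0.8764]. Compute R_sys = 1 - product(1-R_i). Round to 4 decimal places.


Components: [0.8972, 0.5839, 0.5205, 0.907, 0.8764]
(1 - 0.8972) = 0.1028, running product = 0.1028
(1 - 0.5839) = 0.4161, running product = 0.0428
(1 - 0.5205) = 0.4795, running product = 0.0205
(1 - 0.907) = 0.093, running product = 0.0019
(1 - 0.8764) = 0.1236, running product = 0.0002
Product of (1-R_i) = 0.0002
R_sys = 1 - 0.0002 = 0.9998

0.9998


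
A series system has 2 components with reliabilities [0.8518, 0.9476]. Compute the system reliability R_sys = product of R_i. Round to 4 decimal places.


Components: [0.8518, 0.9476]
After component 1 (R=0.8518): product = 0.8518
After component 2 (R=0.9476): product = 0.8072
R_sys = 0.8072

0.8072


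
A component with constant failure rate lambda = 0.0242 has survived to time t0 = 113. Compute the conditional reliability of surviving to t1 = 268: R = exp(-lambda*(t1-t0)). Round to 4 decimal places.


lambda = 0.0242
t0 = 113, t1 = 268
t1 - t0 = 155
lambda * (t1-t0) = 0.0242 * 155 = 3.751
R = exp(-3.751)
R = 0.0235

0.0235


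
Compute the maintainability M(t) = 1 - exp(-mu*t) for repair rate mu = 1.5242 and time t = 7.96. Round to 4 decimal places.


mu = 1.5242, t = 7.96
mu * t = 1.5242 * 7.96 = 12.1326
exp(-12.1326) = 0.0
M(t) = 1 - 0.0
M(t) = 1.0

1.0


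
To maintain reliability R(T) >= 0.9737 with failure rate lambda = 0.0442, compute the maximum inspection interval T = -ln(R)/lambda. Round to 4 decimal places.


R_target = 0.9737
lambda = 0.0442
-ln(0.9737) = 0.0267
T = 0.0267 / 0.0442
T = 0.603

0.603


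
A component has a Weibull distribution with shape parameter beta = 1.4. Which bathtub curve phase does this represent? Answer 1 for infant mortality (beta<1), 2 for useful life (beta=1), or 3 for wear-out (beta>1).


beta = 1.4
Compare beta to 1:
beta < 1 => infant mortality (phase 1)
beta = 1 => useful life (phase 2)
beta > 1 => wear-out (phase 3)
Since beta = 1.4, this is wear-out (increasing failure rate)
Phase = 3

3


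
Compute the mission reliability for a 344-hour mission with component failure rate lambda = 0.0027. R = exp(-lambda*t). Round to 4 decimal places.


lambda = 0.0027
mission_time = 344
lambda * t = 0.0027 * 344 = 0.9288
R = exp(-0.9288)
R = 0.395

0.395


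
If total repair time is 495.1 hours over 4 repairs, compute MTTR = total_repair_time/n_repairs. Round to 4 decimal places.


total_repair_time = 495.1
n_repairs = 4
MTTR = 495.1 / 4
MTTR = 123.775

123.775


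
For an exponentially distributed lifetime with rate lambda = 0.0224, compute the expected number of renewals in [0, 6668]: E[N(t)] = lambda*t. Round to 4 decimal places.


lambda = 0.0224
t = 6668
E[N(t)] = lambda * t
E[N(t)] = 0.0224 * 6668
E[N(t)] = 149.3632

149.3632


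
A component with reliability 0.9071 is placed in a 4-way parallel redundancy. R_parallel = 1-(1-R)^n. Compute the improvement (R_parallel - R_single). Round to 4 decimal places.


R_single = 0.9071, n = 4
1 - R_single = 0.0929
(1 - R_single)^n = 0.0929^4 = 0.0001
R_parallel = 1 - 0.0001 = 0.9999
Improvement = 0.9999 - 0.9071
Improvement = 0.0928

0.0928


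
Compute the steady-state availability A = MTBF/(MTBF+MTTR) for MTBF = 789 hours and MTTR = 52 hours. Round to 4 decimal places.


MTBF = 789
MTTR = 52
MTBF + MTTR = 841
A = 789 / 841
A = 0.9382

0.9382


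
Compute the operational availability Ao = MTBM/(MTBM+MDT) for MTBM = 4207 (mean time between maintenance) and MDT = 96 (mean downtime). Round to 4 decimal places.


MTBM = 4207
MDT = 96
MTBM + MDT = 4303
Ao = 4207 / 4303
Ao = 0.9777

0.9777


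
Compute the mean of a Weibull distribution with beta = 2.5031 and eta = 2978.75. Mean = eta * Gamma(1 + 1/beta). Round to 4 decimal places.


beta = 2.5031, eta = 2978.75
1/beta = 0.3995
1 + 1/beta = 1.3995
Gamma(1.3995) = 0.8873
Mean = 2978.75 * 0.8873
Mean = 2643.0178

2643.0178


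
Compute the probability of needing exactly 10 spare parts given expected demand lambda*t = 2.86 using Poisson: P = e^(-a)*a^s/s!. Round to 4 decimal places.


a = 2.86, s = 10
e^(-a) = e^(-2.86) = 0.0573
a^s = 2.86^10 = 36615.109
s! = 3628800
P = 0.0573 * 36615.109 / 3628800
P = 0.0006

0.0006


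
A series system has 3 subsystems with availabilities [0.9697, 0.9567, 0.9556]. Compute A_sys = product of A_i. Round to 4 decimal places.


Subsystems: [0.9697, 0.9567, 0.9556]
After subsystem 1 (A=0.9697): product = 0.9697
After subsystem 2 (A=0.9567): product = 0.9277
After subsystem 3 (A=0.9556): product = 0.8865
A_sys = 0.8865

0.8865


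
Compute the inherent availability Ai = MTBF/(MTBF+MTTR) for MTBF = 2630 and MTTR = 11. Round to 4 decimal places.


MTBF = 2630
MTTR = 11
MTBF + MTTR = 2641
Ai = 2630 / 2641
Ai = 0.9958

0.9958


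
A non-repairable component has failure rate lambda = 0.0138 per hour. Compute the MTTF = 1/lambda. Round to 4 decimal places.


lambda = 0.0138
MTTF = 1 / 0.0138
MTTF = 72.4638

72.4638


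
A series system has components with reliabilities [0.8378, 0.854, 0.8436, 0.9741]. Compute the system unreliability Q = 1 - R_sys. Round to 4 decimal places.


Components: [0.8378, 0.854, 0.8436, 0.9741]
After component 1: product = 0.8378
After component 2: product = 0.7155
After component 3: product = 0.6036
After component 4: product = 0.5879
R_sys = 0.5879
Q = 1 - 0.5879 = 0.4121

0.4121


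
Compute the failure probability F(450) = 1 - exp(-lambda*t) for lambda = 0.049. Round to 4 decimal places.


lambda = 0.049, t = 450
lambda * t = 22.05
exp(-22.05) = 0.0
F(t) = 1 - 0.0
F(t) = 1.0

1.0


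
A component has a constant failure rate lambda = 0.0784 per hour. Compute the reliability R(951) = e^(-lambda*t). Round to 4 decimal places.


lambda = 0.0784
t = 951
lambda * t = 74.5584
R(t) = e^(-74.5584)
R(t) = 0.0

0.0


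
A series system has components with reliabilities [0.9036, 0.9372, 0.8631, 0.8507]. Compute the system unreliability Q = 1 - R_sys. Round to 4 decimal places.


Components: [0.9036, 0.9372, 0.8631, 0.8507]
After component 1: product = 0.9036
After component 2: product = 0.8469
After component 3: product = 0.7309
After component 4: product = 0.6218
R_sys = 0.6218
Q = 1 - 0.6218 = 0.3782

0.3782


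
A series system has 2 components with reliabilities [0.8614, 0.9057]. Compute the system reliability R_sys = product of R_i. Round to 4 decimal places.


Components: [0.8614, 0.9057]
After component 1 (R=0.8614): product = 0.8614
After component 2 (R=0.9057): product = 0.7802
R_sys = 0.7802

0.7802


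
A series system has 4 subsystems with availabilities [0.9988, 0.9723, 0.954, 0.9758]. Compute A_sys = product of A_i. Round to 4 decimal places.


Subsystems: [0.9988, 0.9723, 0.954, 0.9758]
After subsystem 1 (A=0.9988): product = 0.9988
After subsystem 2 (A=0.9723): product = 0.9711
After subsystem 3 (A=0.954): product = 0.9265
After subsystem 4 (A=0.9758): product = 0.904
A_sys = 0.904

0.904


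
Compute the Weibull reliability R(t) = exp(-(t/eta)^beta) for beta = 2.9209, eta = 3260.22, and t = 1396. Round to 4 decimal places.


beta = 2.9209, eta = 3260.22, t = 1396
t/eta = 1396 / 3260.22 = 0.4282
(t/eta)^beta = 0.4282^2.9209 = 0.084
R(t) = exp(-0.084)
R(t) = 0.9195

0.9195


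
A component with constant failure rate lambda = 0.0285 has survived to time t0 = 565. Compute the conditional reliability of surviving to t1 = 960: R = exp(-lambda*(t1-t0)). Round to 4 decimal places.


lambda = 0.0285
t0 = 565, t1 = 960
t1 - t0 = 395
lambda * (t1-t0) = 0.0285 * 395 = 11.2575
R = exp(-11.2575)
R = 0.0

0.0


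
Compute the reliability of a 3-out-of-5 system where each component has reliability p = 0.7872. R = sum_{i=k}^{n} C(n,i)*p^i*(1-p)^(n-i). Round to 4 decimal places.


k = 3, n = 5, p = 0.7872
i=3: C(5,3)=10 * 0.7872^3 * 0.2128^2 = 0.2209
i=4: C(5,4)=5 * 0.7872^4 * 0.2128^1 = 0.4086
i=5: C(5,5)=1 * 0.7872^5 * 0.2128^0 = 0.3023
R = sum of terms = 0.9318

0.9318


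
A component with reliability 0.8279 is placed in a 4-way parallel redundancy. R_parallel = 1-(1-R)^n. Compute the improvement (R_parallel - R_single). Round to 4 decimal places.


R_single = 0.8279, n = 4
1 - R_single = 0.1721
(1 - R_single)^n = 0.1721^4 = 0.0009
R_parallel = 1 - 0.0009 = 0.9991
Improvement = 0.9991 - 0.8279
Improvement = 0.1712

0.1712


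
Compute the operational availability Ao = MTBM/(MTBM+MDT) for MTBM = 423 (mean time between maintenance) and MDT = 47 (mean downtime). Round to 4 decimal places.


MTBM = 423
MDT = 47
MTBM + MDT = 470
Ao = 423 / 470
Ao = 0.9

0.9


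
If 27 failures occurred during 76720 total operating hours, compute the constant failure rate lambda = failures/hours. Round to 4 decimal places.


failures = 27
total_hours = 76720
lambda = 27 / 76720
lambda = 0.0004

0.0004


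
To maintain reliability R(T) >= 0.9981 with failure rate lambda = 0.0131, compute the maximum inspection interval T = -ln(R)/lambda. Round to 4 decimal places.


R_target = 0.9981
lambda = 0.0131
-ln(0.9981) = 0.0019
T = 0.0019 / 0.0131
T = 0.1452

0.1452


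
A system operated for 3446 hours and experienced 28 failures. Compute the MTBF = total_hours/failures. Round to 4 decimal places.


total_hours = 3446
failures = 28
MTBF = 3446 / 28
MTBF = 123.0714

123.0714


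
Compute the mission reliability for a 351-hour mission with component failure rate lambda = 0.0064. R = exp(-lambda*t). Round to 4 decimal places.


lambda = 0.0064
mission_time = 351
lambda * t = 0.0064 * 351 = 2.2464
R = exp(-2.2464)
R = 0.1058

0.1058


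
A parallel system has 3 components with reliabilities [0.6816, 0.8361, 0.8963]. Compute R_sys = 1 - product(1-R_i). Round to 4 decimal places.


Components: [0.6816, 0.8361, 0.8963]
(1 - 0.6816) = 0.3184, running product = 0.3184
(1 - 0.8361) = 0.1639, running product = 0.0522
(1 - 0.8963) = 0.1037, running product = 0.0054
Product of (1-R_i) = 0.0054
R_sys = 1 - 0.0054 = 0.9946

0.9946


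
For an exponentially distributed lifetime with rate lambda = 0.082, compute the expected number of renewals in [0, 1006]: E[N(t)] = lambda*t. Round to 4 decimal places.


lambda = 0.082
t = 1006
E[N(t)] = lambda * t
E[N(t)] = 0.082 * 1006
E[N(t)] = 82.492

82.492


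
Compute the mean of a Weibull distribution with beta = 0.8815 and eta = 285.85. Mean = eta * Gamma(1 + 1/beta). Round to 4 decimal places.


beta = 0.8815, eta = 285.85
1/beta = 1.1344
1 + 1/beta = 2.1344
Gamma(2.1344) = 1.0645
Mean = 285.85 * 1.0645
Mean = 304.2873

304.2873


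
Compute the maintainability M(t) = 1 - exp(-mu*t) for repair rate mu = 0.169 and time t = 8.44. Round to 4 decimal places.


mu = 0.169, t = 8.44
mu * t = 0.169 * 8.44 = 1.4264
exp(-1.4264) = 0.2402
M(t) = 1 - 0.2402
M(t) = 0.7598

0.7598


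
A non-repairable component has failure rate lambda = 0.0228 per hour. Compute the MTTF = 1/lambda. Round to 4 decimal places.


lambda = 0.0228
MTTF = 1 / 0.0228
MTTF = 43.8596

43.8596


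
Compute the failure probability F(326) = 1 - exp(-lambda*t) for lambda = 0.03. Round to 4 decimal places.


lambda = 0.03, t = 326
lambda * t = 9.78
exp(-9.78) = 0.0001
F(t) = 1 - 0.0001
F(t) = 0.9999

0.9999


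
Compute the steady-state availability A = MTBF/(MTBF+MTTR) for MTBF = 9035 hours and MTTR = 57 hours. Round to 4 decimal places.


MTBF = 9035
MTTR = 57
MTBF + MTTR = 9092
A = 9035 / 9092
A = 0.9937

0.9937


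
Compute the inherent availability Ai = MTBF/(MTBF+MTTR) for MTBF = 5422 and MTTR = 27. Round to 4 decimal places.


MTBF = 5422
MTTR = 27
MTBF + MTTR = 5449
Ai = 5422 / 5449
Ai = 0.995

0.995


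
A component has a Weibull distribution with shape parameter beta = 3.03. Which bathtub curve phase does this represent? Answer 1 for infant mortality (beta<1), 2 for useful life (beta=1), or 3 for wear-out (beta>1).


beta = 3.03
Compare beta to 1:
beta < 1 => infant mortality (phase 1)
beta = 1 => useful life (phase 2)
beta > 1 => wear-out (phase 3)
Since beta = 3.03, this is wear-out (increasing failure rate)
Phase = 3

3


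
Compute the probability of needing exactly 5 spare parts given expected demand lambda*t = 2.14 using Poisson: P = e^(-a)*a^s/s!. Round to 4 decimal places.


a = 2.14, s = 5
e^(-a) = e^(-2.14) = 0.1177
a^s = 2.14^5 = 44.8817
s! = 120
P = 0.1177 * 44.8817 / 120
P = 0.044

0.044


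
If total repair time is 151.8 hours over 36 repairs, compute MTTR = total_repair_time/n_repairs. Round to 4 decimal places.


total_repair_time = 151.8
n_repairs = 36
MTTR = 151.8 / 36
MTTR = 4.2167

4.2167


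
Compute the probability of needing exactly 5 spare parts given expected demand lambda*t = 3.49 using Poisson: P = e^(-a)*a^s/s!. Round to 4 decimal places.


a = 3.49, s = 5
e^(-a) = e^(-3.49) = 0.0305
a^s = 3.49^5 = 517.7584
s! = 120
P = 0.0305 * 517.7584 / 120
P = 0.1316

0.1316


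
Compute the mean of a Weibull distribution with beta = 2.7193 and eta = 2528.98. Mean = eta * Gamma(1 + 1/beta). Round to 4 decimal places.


beta = 2.7193, eta = 2528.98
1/beta = 0.3677
1 + 1/beta = 1.3677
Gamma(1.3677) = 0.8895
Mean = 2528.98 * 0.8895
Mean = 2249.5325

2249.5325


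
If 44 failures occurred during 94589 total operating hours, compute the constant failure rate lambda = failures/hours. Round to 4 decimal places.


failures = 44
total_hours = 94589
lambda = 44 / 94589
lambda = 0.0005

0.0005


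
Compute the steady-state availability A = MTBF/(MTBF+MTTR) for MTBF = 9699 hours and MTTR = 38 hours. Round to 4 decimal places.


MTBF = 9699
MTTR = 38
MTBF + MTTR = 9737
A = 9699 / 9737
A = 0.9961

0.9961


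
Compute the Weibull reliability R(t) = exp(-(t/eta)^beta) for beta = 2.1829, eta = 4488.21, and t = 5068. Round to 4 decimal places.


beta = 2.1829, eta = 4488.21, t = 5068
t/eta = 5068 / 4488.21 = 1.1292
(t/eta)^beta = 1.1292^2.1829 = 1.3037
R(t) = exp(-1.3037)
R(t) = 0.2715

0.2715


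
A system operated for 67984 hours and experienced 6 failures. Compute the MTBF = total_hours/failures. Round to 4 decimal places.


total_hours = 67984
failures = 6
MTBF = 67984 / 6
MTBF = 11330.6667

11330.6667


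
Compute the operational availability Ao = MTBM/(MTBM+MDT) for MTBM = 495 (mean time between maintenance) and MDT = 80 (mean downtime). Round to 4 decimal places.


MTBM = 495
MDT = 80
MTBM + MDT = 575
Ao = 495 / 575
Ao = 0.8609

0.8609


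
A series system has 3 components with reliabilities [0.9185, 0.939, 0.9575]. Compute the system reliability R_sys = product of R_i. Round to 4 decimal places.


Components: [0.9185, 0.939, 0.9575]
After component 1 (R=0.9185): product = 0.9185
After component 2 (R=0.939): product = 0.8625
After component 3 (R=0.9575): product = 0.8258
R_sys = 0.8258

0.8258


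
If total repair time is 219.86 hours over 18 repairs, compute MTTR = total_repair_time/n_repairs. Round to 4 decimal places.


total_repair_time = 219.86
n_repairs = 18
MTTR = 219.86 / 18
MTTR = 12.2144

12.2144


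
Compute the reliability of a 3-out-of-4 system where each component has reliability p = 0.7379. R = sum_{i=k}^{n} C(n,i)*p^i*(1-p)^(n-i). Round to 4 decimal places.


k = 3, n = 4, p = 0.7379
i=3: C(4,3)=4 * 0.7379^3 * 0.2621^1 = 0.4212
i=4: C(4,4)=1 * 0.7379^4 * 0.2621^0 = 0.2965
R = sum of terms = 0.7177

0.7177


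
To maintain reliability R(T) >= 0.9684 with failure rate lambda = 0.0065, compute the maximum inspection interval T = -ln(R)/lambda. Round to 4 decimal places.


R_target = 0.9684
lambda = 0.0065
-ln(0.9684) = 0.0321
T = 0.0321 / 0.0065
T = 4.94

4.94


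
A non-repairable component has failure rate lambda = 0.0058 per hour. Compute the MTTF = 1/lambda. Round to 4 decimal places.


lambda = 0.0058
MTTF = 1 / 0.0058
MTTF = 172.4138

172.4138


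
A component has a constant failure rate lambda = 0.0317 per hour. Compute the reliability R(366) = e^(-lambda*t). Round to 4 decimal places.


lambda = 0.0317
t = 366
lambda * t = 11.6022
R(t) = e^(-11.6022)
R(t) = 0.0

0.0


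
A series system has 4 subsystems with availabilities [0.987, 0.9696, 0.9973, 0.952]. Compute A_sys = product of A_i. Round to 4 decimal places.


Subsystems: [0.987, 0.9696, 0.9973, 0.952]
After subsystem 1 (A=0.987): product = 0.987
After subsystem 2 (A=0.9696): product = 0.957
After subsystem 3 (A=0.9973): product = 0.9544
After subsystem 4 (A=0.952): product = 0.9086
A_sys = 0.9086

0.9086


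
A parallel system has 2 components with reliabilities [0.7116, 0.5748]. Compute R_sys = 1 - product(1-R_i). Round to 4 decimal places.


Components: [0.7116, 0.5748]
(1 - 0.7116) = 0.2884, running product = 0.2884
(1 - 0.5748) = 0.4252, running product = 0.1226
Product of (1-R_i) = 0.1226
R_sys = 1 - 0.1226 = 0.8774

0.8774


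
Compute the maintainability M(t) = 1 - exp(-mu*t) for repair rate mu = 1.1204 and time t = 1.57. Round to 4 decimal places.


mu = 1.1204, t = 1.57
mu * t = 1.1204 * 1.57 = 1.759
exp(-1.759) = 0.1722
M(t) = 1 - 0.1722
M(t) = 0.8278

0.8278


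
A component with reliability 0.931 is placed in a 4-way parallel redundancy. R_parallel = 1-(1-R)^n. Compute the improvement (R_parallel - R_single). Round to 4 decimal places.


R_single = 0.931, n = 4
1 - R_single = 0.069
(1 - R_single)^n = 0.069^4 = 0.0
R_parallel = 1 - 0.0 = 1.0
Improvement = 1.0 - 0.931
Improvement = 0.069

0.069


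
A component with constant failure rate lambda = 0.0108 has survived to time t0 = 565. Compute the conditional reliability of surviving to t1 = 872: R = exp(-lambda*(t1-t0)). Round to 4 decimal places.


lambda = 0.0108
t0 = 565, t1 = 872
t1 - t0 = 307
lambda * (t1-t0) = 0.0108 * 307 = 3.3156
R = exp(-3.3156)
R = 0.0363

0.0363


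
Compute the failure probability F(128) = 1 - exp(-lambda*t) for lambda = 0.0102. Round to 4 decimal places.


lambda = 0.0102, t = 128
lambda * t = 1.3056
exp(-1.3056) = 0.271
F(t) = 1 - 0.271
F(t) = 0.729

0.729


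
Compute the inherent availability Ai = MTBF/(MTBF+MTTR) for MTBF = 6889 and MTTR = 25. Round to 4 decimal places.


MTBF = 6889
MTTR = 25
MTBF + MTTR = 6914
Ai = 6889 / 6914
Ai = 0.9964

0.9964


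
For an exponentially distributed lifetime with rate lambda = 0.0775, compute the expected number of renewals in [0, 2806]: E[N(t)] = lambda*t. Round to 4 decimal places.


lambda = 0.0775
t = 2806
E[N(t)] = lambda * t
E[N(t)] = 0.0775 * 2806
E[N(t)] = 217.465

217.465


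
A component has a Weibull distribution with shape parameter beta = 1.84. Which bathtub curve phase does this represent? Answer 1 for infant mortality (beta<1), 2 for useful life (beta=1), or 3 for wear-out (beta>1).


beta = 1.84
Compare beta to 1:
beta < 1 => infant mortality (phase 1)
beta = 1 => useful life (phase 2)
beta > 1 => wear-out (phase 3)
Since beta = 1.84, this is wear-out (increasing failure rate)
Phase = 3

3


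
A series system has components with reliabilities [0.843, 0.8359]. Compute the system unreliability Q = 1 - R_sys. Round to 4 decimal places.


Components: [0.843, 0.8359]
After component 1: product = 0.843
After component 2: product = 0.7047
R_sys = 0.7047
Q = 1 - 0.7047 = 0.2953

0.2953


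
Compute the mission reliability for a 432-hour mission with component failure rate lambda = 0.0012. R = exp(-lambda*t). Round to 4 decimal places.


lambda = 0.0012
mission_time = 432
lambda * t = 0.0012 * 432 = 0.5184
R = exp(-0.5184)
R = 0.5955

0.5955


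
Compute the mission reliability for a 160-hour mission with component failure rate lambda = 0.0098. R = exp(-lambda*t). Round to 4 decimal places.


lambda = 0.0098
mission_time = 160
lambda * t = 0.0098 * 160 = 1.568
R = exp(-1.568)
R = 0.2085

0.2085


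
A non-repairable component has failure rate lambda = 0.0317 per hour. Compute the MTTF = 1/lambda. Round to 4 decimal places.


lambda = 0.0317
MTTF = 1 / 0.0317
MTTF = 31.5457

31.5457


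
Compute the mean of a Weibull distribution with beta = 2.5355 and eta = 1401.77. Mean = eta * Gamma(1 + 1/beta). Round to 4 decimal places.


beta = 2.5355, eta = 1401.77
1/beta = 0.3944
1 + 1/beta = 1.3944
Gamma(1.3944) = 0.8876
Mean = 1401.77 * 0.8876
Mean = 1244.1875

1244.1875


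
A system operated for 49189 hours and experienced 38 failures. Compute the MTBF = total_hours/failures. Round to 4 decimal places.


total_hours = 49189
failures = 38
MTBF = 49189 / 38
MTBF = 1294.4474

1294.4474


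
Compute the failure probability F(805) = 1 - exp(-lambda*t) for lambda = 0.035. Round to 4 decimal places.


lambda = 0.035, t = 805
lambda * t = 28.175
exp(-28.175) = 0.0
F(t) = 1 - 0.0
F(t) = 1.0

1.0


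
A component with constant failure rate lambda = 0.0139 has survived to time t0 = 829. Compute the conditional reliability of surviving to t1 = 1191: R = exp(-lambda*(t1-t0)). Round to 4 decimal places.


lambda = 0.0139
t0 = 829, t1 = 1191
t1 - t0 = 362
lambda * (t1-t0) = 0.0139 * 362 = 5.0318
R = exp(-5.0318)
R = 0.0065

0.0065


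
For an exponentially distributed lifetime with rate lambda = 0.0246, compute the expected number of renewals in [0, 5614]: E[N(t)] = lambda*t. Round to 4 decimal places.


lambda = 0.0246
t = 5614
E[N(t)] = lambda * t
E[N(t)] = 0.0246 * 5614
E[N(t)] = 138.1044

138.1044


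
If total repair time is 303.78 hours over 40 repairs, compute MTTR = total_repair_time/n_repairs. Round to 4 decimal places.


total_repair_time = 303.78
n_repairs = 40
MTTR = 303.78 / 40
MTTR = 7.5945

7.5945


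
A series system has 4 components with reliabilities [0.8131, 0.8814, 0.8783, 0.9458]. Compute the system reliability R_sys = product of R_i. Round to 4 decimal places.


Components: [0.8131, 0.8814, 0.8783, 0.9458]
After component 1 (R=0.8131): product = 0.8131
After component 2 (R=0.8814): product = 0.7167
After component 3 (R=0.8783): product = 0.6294
After component 4 (R=0.9458): product = 0.5953
R_sys = 0.5953

0.5953


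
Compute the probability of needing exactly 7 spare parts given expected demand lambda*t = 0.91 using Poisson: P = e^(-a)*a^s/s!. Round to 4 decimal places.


a = 0.91, s = 7
e^(-a) = e^(-0.91) = 0.4025
a^s = 0.91^7 = 0.5168
s! = 5040
P = 0.4025 * 0.5168 / 5040
P = 0.0

0.0


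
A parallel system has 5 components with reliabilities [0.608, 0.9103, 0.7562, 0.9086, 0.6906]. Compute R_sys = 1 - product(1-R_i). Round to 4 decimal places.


Components: [0.608, 0.9103, 0.7562, 0.9086, 0.6906]
(1 - 0.608) = 0.392, running product = 0.392
(1 - 0.9103) = 0.0897, running product = 0.0352
(1 - 0.7562) = 0.2438, running product = 0.0086
(1 - 0.9086) = 0.0914, running product = 0.0008
(1 - 0.6906) = 0.3094, running product = 0.0002
Product of (1-R_i) = 0.0002
R_sys = 1 - 0.0002 = 0.9998

0.9998
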